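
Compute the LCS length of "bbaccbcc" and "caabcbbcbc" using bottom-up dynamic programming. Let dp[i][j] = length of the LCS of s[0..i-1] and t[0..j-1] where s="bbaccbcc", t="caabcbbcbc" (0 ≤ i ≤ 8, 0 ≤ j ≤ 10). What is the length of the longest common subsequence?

   ''  c  a  a  b  c  b  b  c  b  c
''  0  0  0  0  0  0  0  0  0  0  0
 b  0  0  0  0  1  1  1  1  1  1  1
 b  0  0  0  0  1  1  2  2  2  2  2
 a  0  0  1  1  1  1  2  2  2  2  2
 c  0  1  1  1  1  2  2  2  3  3  3
 c  0  1  1  1  1  2  2  2  3  3  4
 b  0  1  1  1  2  2  3  3  3  4  4
 c  0  1  1  1  2  3  3  3  4  4  5
 c  0  1  1  1  2  3  3  3  4  4  5

5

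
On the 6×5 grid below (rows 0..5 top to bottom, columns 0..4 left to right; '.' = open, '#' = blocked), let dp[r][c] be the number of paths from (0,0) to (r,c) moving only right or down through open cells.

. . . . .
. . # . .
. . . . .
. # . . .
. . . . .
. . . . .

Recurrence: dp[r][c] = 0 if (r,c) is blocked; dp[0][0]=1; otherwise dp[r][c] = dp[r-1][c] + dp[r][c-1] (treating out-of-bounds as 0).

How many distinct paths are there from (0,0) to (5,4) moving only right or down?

41

r\c   0   1   2   3   4
  0   1   1   1   1   1
  1   1   2   0   1   2
  2   1   3   3   4   6
  3   1   0   3   7  13
  4   1   1   4  11  24
  5   1   2   6  17  41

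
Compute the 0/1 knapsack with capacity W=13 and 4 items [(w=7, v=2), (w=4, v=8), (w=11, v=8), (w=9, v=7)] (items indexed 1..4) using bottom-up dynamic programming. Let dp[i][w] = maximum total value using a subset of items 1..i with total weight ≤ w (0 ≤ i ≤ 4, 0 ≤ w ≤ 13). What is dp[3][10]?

i\w   0   1   2   3   4   5   6   7   8   9  10  11  12  13
  0   0   0   0   0   0   0   0   0   0   0   0   0   0   0
  1   0   0   0   0   0   0   0   2   2   2   2   2   2   2
  2   0   0   0   0   8   8   8   8   8   8   8  10  10  10
  3   0   0   0   0   8   8   8   8   8   8   8  10  10  10
  4   0   0   0   0   8   8   8   8   8   8   8  10  10  15

8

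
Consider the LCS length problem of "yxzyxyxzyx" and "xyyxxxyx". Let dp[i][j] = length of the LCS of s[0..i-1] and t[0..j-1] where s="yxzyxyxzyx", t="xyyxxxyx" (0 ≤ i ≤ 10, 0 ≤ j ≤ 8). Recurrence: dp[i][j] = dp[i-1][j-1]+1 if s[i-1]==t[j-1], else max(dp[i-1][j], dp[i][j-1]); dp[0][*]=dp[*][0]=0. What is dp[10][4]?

4

   ''  x  y  y  x  x  x  y  x
''  0  0  0  0  0  0  0  0  0
 y  0  0  1  1  1  1  1  1  1
 x  0  1  1  1  2  2  2  2  2
 z  0  1  1  1  2  2  2  2  2
 y  0  1  2  2  2  2  2  3  3
 x  0  1  2  2  3  3  3  3  4
 y  0  1  2  3  3  3  3  4  4
 x  0  1  2  3  4  4  4  4  5
 z  0  1  2  3  4  4  4  4  5
 y  0  1  2  3  4  4  4  5  5
 x  0  1  2  3  4  5  5  5  6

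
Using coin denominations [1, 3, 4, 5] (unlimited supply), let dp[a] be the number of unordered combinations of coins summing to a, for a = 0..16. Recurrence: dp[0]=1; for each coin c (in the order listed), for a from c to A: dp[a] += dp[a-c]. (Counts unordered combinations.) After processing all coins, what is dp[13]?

after  coin     0     1     2     3     4     5     6     7     8     9    10    11    12    13    14    15    16
          1     1     1     1     1     1     1     1     1     1     1     1     1     1     1     1     1     1
          3     1     1     1     2     2     2     3     3     3     4     4     4     5     5     5     6     6
          4     1     1     1     2     3     3     4     5     6     7     8     9    11    12    13    15    17
          5     1     1     1     2     3     4     5     6     8    10    12    14    17    20    23    27    31

20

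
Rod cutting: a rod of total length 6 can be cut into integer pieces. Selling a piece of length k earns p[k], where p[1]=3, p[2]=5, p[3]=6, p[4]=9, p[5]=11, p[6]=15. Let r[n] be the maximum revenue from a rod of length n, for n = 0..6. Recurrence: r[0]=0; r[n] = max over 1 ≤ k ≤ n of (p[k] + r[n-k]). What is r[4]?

   n    0    1    2    3    4    5    6
r[n]    0    3    6    9   12   15   18

12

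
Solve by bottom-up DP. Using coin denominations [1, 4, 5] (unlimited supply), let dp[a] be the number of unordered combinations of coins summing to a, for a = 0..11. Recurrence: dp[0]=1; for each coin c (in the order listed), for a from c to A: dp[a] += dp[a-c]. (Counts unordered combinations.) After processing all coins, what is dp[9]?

5

after  coin     0     1     2     3     4     5     6     7     8     9    10    11
          1     1     1     1     1     1     1     1     1     1     1     1     1
          4     1     1     1     1     2     2     2     2     3     3     3     3
          5     1     1     1     1     2     3     3     3     4     5     6     6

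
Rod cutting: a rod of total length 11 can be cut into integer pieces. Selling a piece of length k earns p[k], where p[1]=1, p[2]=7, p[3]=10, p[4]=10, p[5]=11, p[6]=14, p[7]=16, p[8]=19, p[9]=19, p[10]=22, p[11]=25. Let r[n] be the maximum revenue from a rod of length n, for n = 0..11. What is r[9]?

31

   n    0    1    2    3    4    5    6    7    8    9   10   11
r[n]    0    1    7   10   14   17   21   24   28   31   35   38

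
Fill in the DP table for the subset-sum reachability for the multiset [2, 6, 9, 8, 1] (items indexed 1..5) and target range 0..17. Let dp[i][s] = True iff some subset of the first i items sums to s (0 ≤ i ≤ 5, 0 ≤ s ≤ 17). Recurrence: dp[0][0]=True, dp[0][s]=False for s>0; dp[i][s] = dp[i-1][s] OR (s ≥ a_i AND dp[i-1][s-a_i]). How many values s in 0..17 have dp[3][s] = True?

i\s   0   1   2   3   4   5   6   7   8   9  10  11  12  13  14  15  16  17
  0   T   F   F   F   F   F   F   F   F   F   F   F   F   F   F   F   F   F
  1   T   F   T   F   F   F   F   F   F   F   F   F   F   F   F   F   F   F
  2   T   F   T   F   F   F   T   F   T   F   F   F   F   F   F   F   F   F
  3   T   F   T   F   F   F   T   F   T   T   F   T   F   F   F   T   F   T
  4   T   F   T   F   F   F   T   F   T   T   T   T   F   F   T   T   T   T
  5   T   T   T   T   F   F   T   T   T   T   T   T   T   F   T   T   T   T

8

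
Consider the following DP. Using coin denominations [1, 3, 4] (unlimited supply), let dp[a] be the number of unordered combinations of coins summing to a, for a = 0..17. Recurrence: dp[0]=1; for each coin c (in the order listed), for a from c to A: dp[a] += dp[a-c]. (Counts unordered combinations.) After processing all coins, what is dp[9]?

after  coin     0     1     2     3     4     5     6     7     8     9    10    11    12    13    14    15    16    17
          1     1     1     1     1     1     1     1     1     1     1     1     1     1     1     1     1     1     1
          3     1     1     1     2     2     2     3     3     3     4     4     4     5     5     5     6     6     6
          4     1     1     1     2     3     3     4     5     6     7     8     9    11    12    13    15    17    18

7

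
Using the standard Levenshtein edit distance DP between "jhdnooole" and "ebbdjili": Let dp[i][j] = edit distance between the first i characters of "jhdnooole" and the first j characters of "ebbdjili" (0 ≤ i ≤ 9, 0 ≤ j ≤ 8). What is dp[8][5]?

   ''  e  b  b  d  j  i  l  i
''  0  1  2  3  4  5  6  7  8
 j  1  1  2  3  4  4  5  6  7
 h  2  2  2  3  4  5  5  6  7
 d  3  3  3  3  3  4  5  6  7
 n  4  4  4  4  4  4  5  6  7
 o  5  5  5  5  5  5  5  6  7
 o  6  6  6  6  6  6  6  6  7
 o  7  7  7  7  7  7  7  7  7
 l  8  8  8  8  8  8  8  7  8
 e  9  8  9  9  9  9  9  8  8

8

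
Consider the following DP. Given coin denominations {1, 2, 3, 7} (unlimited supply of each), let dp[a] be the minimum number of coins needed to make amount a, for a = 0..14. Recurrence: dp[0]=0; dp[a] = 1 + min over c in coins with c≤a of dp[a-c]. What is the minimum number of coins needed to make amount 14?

 a  0  1  2  3  4  5  6  7  8  9 10 11 12 13 14
dp  0  1  1  1  2  2  2  1  2  2  2  3  3  3  2

2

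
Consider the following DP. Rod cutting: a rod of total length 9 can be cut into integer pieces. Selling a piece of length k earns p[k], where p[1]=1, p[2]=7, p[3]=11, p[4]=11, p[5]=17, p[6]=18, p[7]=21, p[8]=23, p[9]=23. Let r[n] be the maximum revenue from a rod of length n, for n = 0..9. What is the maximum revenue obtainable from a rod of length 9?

   n    0    1    2    3    4    5    6    7    8    9
r[n]    0    1    7   11   14   18   22   25   29   33

33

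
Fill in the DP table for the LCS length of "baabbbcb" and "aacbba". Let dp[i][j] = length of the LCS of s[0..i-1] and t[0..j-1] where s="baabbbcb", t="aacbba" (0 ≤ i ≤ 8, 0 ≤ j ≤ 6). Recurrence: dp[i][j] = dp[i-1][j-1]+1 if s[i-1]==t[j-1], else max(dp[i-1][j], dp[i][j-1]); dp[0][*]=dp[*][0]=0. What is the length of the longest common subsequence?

4

   ''  a  a  c  b  b  a
''  0  0  0  0  0  0  0
 b  0  0  0  0  1  1  1
 a  0  1  1  1  1  1  2
 a  0  1  2  2  2  2  2
 b  0  1  2  2  3  3  3
 b  0  1  2  2  3  4  4
 b  0  1  2  2  3  4  4
 c  0  1  2  3  3  4  4
 b  0  1  2  3  4  4  4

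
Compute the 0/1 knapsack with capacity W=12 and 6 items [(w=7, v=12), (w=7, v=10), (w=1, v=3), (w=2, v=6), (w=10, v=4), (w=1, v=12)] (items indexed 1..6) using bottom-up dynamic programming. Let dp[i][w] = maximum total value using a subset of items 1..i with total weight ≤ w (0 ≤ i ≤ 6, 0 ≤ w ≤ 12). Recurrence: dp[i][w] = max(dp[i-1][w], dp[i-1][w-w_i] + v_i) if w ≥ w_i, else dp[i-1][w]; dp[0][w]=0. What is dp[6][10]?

30

i\w   0   1   2   3   4   5   6   7   8   9  10  11  12
  0   0   0   0   0   0   0   0   0   0   0   0   0   0
  1   0   0   0   0   0   0   0  12  12  12  12  12  12
  2   0   0   0   0   0   0   0  12  12  12  12  12  12
  3   0   3   3   3   3   3   3  12  15  15  15  15  15
  4   0   3   6   9   9   9   9  12  15  18  21  21  21
  5   0   3   6   9   9   9   9  12  15  18  21  21  21
  6   0  12  15  18  21  21  21  21  24  27  30  33  33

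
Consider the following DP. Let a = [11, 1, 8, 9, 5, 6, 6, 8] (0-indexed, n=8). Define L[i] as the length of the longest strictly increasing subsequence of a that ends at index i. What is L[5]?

3

   i    0    1    2    3    4    5    6    7
a[i]   11    1    8    9    5    6    6    8
L[i]    1    1    2    3    2    3    3    4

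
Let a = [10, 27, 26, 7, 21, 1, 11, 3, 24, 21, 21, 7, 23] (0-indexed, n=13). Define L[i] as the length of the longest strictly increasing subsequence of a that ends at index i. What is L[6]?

   i    0    1    2    3    4    5    6    7    8    9   10   11   12
a[i]   10   27   26    7   21    1   11    3   24   21   21    7   23
L[i]    1    2    2    1    2    1    2    2    3    3    3    3    4

2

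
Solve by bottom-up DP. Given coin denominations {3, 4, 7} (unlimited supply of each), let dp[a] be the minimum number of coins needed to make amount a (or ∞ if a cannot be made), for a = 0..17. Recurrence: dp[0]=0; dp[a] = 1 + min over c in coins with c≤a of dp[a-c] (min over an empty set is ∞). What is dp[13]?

 a  0  1  2  3  4  5  6  7  8  9 10 11 12 13 14 15 16 17
dp  0  -  -  1  1  -  2  1  2  3  2  2  3  3  2  3  4  3
(- denotes ∞ / unreachable)

3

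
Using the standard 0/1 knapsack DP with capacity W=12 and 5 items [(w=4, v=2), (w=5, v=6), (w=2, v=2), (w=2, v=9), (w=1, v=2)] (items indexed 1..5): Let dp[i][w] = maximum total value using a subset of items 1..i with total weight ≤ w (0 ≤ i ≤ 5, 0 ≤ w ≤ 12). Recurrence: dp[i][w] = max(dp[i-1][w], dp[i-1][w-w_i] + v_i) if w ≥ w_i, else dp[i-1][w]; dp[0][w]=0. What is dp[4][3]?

9

i\w   0   1   2   3   4   5   6   7   8   9  10  11  12
  0   0   0   0   0   0   0   0   0   0   0   0   0   0
  1   0   0   0   0   2   2   2   2   2   2   2   2   2
  2   0   0   0   0   2   6   6   6   6   8   8   8   8
  3   0   0   2   2   2   6   6   8   8   8   8  10  10
  4   0   0   9   9  11  11  11  15  15  17  17  17  17
  5   0   2   9  11  11  13  13  15  17  17  19  19  19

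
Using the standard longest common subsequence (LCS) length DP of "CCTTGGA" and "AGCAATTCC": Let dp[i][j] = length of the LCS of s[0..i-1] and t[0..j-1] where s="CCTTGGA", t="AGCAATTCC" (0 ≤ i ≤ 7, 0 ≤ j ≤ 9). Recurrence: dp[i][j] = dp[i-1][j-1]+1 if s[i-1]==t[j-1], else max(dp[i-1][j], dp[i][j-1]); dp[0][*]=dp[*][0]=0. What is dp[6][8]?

3

   ''  A  G  C  A  A  T  T  C  C
''  0  0  0  0  0  0  0  0  0  0
 C  0  0  0  1  1  1  1  1  1  1
 C  0  0  0  1  1  1  1  1  2  2
 T  0  0  0  1  1  1  2  2  2  2
 T  0  0  0  1  1  1  2  3  3  3
 G  0  0  1  1  1  1  2  3  3  3
 G  0  0  1  1  1  1  2  3  3  3
 A  0  1  1  1  2  2  2  3  3  3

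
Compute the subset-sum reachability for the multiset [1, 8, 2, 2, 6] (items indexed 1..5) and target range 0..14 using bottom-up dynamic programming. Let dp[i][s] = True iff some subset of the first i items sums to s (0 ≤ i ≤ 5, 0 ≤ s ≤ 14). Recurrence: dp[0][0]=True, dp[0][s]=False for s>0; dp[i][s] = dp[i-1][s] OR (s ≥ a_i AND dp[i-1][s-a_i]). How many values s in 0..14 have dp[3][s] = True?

i\s   0   1   2   3   4   5   6   7   8   9  10  11  12  13  14
  0   T   F   F   F   F   F   F   F   F   F   F   F   F   F   F
  1   T   T   F   F   F   F   F   F   F   F   F   F   F   F   F
  2   T   T   F   F   F   F   F   F   T   T   F   F   F   F   F
  3   T   T   T   T   F   F   F   F   T   T   T   T   F   F   F
  4   T   T   T   T   T   T   F   F   T   T   T   T   T   T   F
  5   T   T   T   T   T   T   T   T   T   T   T   T   T   T   T

8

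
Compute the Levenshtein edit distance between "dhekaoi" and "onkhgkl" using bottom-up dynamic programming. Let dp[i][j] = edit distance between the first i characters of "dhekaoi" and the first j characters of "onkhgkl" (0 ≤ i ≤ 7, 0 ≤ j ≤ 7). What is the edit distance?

7

   ''  o  n  k  h  g  k  l
''  0  1  2  3  4  5  6  7
 d  1  1  2  3  4  5  6  7
 h  2  2  2  3  3  4  5  6
 e  3  3  3  3  4  4  5  6
 k  4  4  4  3  4  5  4  5
 a  5  5  5  4  4  5  5  5
 o  6  5  6  5  5  5  6  6
 i  7  6  6  6  6  6  6  7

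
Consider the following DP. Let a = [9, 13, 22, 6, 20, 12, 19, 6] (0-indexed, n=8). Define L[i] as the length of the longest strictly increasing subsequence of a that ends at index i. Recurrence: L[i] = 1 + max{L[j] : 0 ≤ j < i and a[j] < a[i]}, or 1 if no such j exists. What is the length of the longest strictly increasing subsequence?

   i    0    1    2    3    4    5    6    7
a[i]    9   13   22    6   20   12   19    6
L[i]    1    2    3    1    3    2    3    1

3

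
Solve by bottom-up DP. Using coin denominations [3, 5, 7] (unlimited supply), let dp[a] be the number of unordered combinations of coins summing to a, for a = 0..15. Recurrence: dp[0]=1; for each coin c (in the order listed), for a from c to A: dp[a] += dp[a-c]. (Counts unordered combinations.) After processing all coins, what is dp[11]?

after  coin     0     1     2     3     4     5     6     7     8     9    10    11    12    13    14    15
          3     1     0     0     1     0     0     1     0     0     1     0     0     1     0     0     1
          5     1     0     0     1     0     1     1     0     1     1     1     1     1     1     1     2
          7     1     0     0     1     0     1     1     1     1     1     2     1     2     2     2     3

1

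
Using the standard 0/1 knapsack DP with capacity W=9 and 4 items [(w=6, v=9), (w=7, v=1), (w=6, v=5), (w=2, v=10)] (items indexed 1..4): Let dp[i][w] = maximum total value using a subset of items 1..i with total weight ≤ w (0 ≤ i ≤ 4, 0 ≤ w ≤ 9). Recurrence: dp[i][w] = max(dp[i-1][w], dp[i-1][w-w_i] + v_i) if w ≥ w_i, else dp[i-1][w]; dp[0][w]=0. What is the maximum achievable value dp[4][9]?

i\w   0   1   2   3   4   5   6   7   8   9
  0   0   0   0   0   0   0   0   0   0   0
  1   0   0   0   0   0   0   9   9   9   9
  2   0   0   0   0   0   0   9   9   9   9
  3   0   0   0   0   0   0   9   9   9   9
  4   0   0  10  10  10  10  10  10  19  19

19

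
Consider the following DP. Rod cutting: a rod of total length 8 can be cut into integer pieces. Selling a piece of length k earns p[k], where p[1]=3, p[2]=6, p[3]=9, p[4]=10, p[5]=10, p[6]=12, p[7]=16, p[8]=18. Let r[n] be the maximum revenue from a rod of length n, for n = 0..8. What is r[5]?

15

   n    0    1    2    3    4    5    6    7    8
r[n]    0    3    6    9   12   15   18   21   24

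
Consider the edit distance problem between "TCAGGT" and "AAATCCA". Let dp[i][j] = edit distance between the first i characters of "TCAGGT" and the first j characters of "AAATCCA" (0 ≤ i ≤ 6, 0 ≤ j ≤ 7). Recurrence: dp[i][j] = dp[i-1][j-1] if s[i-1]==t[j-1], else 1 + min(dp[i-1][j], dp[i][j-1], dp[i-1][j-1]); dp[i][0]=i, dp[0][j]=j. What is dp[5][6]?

5

   ''  A  A  A  T  C  C  A
''  0  1  2  3  4  5  6  7
 T  1  1  2  3  3  4  5  6
 C  2  2  2  3  4  3  4  5
 A  3  2  2  2  3  4  4  4
 G  4  3  3  3  3  4  5  5
 G  5  4  4  4  4  4  5  6
 T  6  5  5  5  4  5  5  6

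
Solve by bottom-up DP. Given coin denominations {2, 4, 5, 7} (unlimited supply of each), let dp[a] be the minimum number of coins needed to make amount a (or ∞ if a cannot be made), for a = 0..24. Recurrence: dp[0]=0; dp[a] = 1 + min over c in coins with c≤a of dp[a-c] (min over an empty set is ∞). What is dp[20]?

 a  0  1  2  3  4  5  6  7  8  9 10 11 12 13 14 15 16 17 18 19 20 21 22 23 24
dp  0  -  1  -  1  1  2  1  2  2  2  2  2  3  2  3  3  3  3  3  4  3  4  4  4
(- denotes ∞ / unreachable)

4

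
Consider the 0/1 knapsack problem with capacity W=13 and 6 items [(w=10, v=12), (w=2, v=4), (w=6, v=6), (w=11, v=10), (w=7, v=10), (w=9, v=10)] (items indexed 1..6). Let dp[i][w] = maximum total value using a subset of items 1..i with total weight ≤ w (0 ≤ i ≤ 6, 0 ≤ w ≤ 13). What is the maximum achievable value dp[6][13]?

16

i\w   0   1   2   3   4   5   6   7   8   9  10  11  12  13
  0   0   0   0   0   0   0   0   0   0   0   0   0   0   0
  1   0   0   0   0   0   0   0   0   0   0  12  12  12  12
  2   0   0   4   4   4   4   4   4   4   4  12  12  16  16
  3   0   0   4   4   4   4   6   6  10  10  12  12  16  16
  4   0   0   4   4   4   4   6   6  10  10  12  12  16  16
  5   0   0   4   4   4   4   6  10  10  14  14  14  16  16
  6   0   0   4   4   4   4   6  10  10  14  14  14  16  16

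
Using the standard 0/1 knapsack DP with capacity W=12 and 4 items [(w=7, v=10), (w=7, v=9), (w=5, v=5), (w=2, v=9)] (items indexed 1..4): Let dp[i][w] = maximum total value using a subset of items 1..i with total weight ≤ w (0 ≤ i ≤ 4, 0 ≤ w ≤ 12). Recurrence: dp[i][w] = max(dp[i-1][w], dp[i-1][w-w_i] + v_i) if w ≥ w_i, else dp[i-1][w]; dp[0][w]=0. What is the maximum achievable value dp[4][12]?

19

i\w   0   1   2   3   4   5   6   7   8   9  10  11  12
  0   0   0   0   0   0   0   0   0   0   0   0   0   0
  1   0   0   0   0   0   0   0  10  10  10  10  10  10
  2   0   0   0   0   0   0   0  10  10  10  10  10  10
  3   0   0   0   0   0   5   5  10  10  10  10  10  15
  4   0   0   9   9   9   9   9  14  14  19  19  19  19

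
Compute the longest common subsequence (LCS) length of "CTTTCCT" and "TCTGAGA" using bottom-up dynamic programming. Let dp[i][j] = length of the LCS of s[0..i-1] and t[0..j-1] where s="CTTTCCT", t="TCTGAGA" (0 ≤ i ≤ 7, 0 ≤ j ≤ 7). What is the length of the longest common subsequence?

3

   ''  T  C  T  G  A  G  A
''  0  0  0  0  0  0  0  0
 C  0  0  1  1  1  1  1  1
 T  0  1  1  2  2  2  2  2
 T  0  1  1  2  2  2  2  2
 T  0  1  1  2  2  2  2  2
 C  0  1  2  2  2  2  2  2
 C  0  1  2  2  2  2  2  2
 T  0  1  2  3  3  3  3  3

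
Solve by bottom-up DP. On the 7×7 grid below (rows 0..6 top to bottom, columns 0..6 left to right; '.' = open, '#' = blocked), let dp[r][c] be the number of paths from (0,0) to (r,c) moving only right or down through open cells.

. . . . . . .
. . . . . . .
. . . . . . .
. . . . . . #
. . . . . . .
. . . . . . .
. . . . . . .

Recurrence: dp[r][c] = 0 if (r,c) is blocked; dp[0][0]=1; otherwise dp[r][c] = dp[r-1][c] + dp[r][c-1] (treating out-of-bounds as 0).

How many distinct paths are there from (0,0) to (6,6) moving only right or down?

840

r\c   0   1   2   3   4   5   6
  0   1   1   1   1   1   1   1
  1   1   2   3   4   5   6   7
  2   1   3   6  10  15  21  28
  3   1   4  10  20  35  56   0
  4   1   5  15  35  70 126 126
  5   1   6  21  56 126 252 378
  6   1   7  28  84 210 462 840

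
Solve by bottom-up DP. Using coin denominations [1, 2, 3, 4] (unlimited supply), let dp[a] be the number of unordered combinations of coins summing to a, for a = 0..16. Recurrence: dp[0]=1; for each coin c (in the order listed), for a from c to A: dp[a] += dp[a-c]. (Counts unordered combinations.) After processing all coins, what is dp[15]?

after  coin     0     1     2     3     4     5     6     7     8     9    10    11    12    13    14    15    16
          1     1     1     1     1     1     1     1     1     1     1     1     1     1     1     1     1     1
          2     1     1     2     2     3     3     4     4     5     5     6     6     7     7     8     8     9
          3     1     1     2     3     4     5     7     8    10    12    14    16    19    21    24    27    30
          4     1     1     2     3     5     6     9    11    15    18    23    27    34    39    47    54    64

54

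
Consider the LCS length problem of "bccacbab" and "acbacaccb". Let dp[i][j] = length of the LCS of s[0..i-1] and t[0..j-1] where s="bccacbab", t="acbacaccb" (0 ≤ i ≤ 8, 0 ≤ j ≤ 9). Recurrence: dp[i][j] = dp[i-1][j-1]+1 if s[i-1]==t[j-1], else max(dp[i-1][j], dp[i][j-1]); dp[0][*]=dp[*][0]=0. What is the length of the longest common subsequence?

   ''  a  c  b  a  c  a  c  c  b
''  0  0  0  0  0  0  0  0  0  0
 b  0  0  0  1  1  1  1  1  1  1
 c  0  0  1  1  1  2  2  2  2  2
 c  0  0  1  1  1  2  2  3  3  3
 a  0  1  1  1  2  2  3  3  3  3
 c  0  1  2  2  2  3  3  4  4  4
 b  0  1  2  3  3  3  3  4  4  5
 a  0  1  2  3  4  4  4  4  4  5
 b  0  1  2  3  4  4  4  4  4  5

5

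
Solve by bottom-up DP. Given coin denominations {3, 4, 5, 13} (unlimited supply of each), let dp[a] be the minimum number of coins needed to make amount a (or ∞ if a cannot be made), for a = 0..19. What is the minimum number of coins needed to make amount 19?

 a  0  1  2  3  4  5  6  7  8  9 10 11 12 13 14 15 16 17 18 19
dp  0  -  -  1  1  1  2  2  2  2  2  3  3  1  3  3  2  2  2  3
(- denotes ∞ / unreachable)

3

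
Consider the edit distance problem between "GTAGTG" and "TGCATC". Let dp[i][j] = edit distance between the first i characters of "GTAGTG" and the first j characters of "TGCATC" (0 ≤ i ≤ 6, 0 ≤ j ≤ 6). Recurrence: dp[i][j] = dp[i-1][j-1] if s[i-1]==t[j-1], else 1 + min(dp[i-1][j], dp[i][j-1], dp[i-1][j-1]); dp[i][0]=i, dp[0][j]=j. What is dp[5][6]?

   ''  T  G  C  A  T  C
''  0  1  2  3  4  5  6
 G  1  1  1  2  3  4  5
 T  2  1  2  2  3  3  4
 A  3  2  2  3  2  3  4
 G  4  3  2  3  3  3  4
 T  5  4  3  3  4  3  4
 G  6  5  4  4  4  4  4

4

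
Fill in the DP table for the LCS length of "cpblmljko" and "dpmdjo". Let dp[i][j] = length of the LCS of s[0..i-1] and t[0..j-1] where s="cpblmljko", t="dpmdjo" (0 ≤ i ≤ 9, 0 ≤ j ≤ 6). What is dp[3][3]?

   ''  d  p  m  d  j  o
''  0  0  0  0  0  0  0
 c  0  0  0  0  0  0  0
 p  0  0  1  1  1  1  1
 b  0  0  1  1  1  1  1
 l  0  0  1  1  1  1  1
 m  0  0  1  2  2  2  2
 l  0  0  1  2  2  2  2
 j  0  0  1  2  2  3  3
 k  0  0  1  2  2  3  3
 o  0  0  1  2  2  3  4

1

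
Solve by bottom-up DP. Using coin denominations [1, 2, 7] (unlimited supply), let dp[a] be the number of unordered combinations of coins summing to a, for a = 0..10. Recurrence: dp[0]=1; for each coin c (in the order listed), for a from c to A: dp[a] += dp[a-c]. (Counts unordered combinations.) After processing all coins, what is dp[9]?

7

after  coin     0     1     2     3     4     5     6     7     8     9    10
          1     1     1     1     1     1     1     1     1     1     1     1
          2     1     1     2     2     3     3     4     4     5     5     6
          7     1     1     2     2     3     3     4     5     6     7     8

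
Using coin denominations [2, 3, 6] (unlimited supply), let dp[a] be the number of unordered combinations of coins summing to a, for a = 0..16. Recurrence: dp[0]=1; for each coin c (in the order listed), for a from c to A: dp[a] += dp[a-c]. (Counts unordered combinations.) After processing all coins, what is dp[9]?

after  coin     0     1     2     3     4     5     6     7     8     9    10    11    12    13    14    15    16
          2     1     0     1     0     1     0     1     0     1     0     1     0     1     0     1     0     1
          3     1     0     1     1     1     1     2     1     2     2     2     2     3     2     3     3     3
          6     1     0     1     1     1     1     3     1     3     3     3     3     6     3     6     6     6

3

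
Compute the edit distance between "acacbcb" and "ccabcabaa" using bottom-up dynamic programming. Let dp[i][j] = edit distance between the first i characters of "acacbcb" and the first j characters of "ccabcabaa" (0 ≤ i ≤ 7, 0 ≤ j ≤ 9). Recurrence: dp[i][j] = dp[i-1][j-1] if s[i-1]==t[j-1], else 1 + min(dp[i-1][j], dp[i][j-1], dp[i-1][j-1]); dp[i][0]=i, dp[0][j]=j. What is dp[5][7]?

3

   ''  c  c  a  b  c  a  b  a  a
''  0  1  2  3  4  5  6  7  8  9
 a  1  1  2  2  3  4  5  6  7  8
 c  2  1  1  2  3  3  4  5  6  7
 a  3  2  2  1  2  3  3  4  5  6
 c  4  3  2  2  2  2  3  4  5  6
 b  5  4  3  3  2  3  3  3  4  5
 c  6  5  4  4  3  2  3  4  4  5
 b  7  6  5  5  4  3  3  3  4  5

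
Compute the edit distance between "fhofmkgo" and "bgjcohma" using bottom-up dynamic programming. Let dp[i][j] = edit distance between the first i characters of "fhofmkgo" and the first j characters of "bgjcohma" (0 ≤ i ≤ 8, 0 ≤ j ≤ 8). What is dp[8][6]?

   ''  b  g  j  c  o  h  m  a
''  0  1  2  3  4  5  6  7  8
 f  1  1  2  3  4  5  6  7  8
 h  2  2  2  3  4  5  5  6  7
 o  3  3  3  3  4  4  5  6  7
 f  4  4  4  4  4  5  5  6  7
 m  5  5  5  5  5  5  6  5  6
 k  6  6  6  6  6  6  6  6  6
 g  7  7  6  7  7  7  7  7  7
 o  8  8  7  7  8  7  8  8  8

8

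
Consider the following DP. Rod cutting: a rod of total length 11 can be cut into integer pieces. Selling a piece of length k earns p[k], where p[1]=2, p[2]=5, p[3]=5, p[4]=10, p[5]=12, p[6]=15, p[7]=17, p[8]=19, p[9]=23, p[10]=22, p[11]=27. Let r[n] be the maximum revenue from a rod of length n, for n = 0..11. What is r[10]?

25

   n    0    1    2    3    4    5    6    7    8    9   10   11
r[n]    0    2    5    7   10   12   15   17   20   23   25   28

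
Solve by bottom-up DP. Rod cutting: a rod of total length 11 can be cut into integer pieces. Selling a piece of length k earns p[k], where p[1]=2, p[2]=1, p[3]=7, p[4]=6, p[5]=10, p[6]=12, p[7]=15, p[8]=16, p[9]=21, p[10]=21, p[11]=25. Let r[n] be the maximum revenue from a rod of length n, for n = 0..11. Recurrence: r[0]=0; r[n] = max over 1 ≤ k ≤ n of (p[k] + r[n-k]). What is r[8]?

18

   n    0    1    2    3    4    5    6    7    8    9   10   11
r[n]    0    2    4    7    9   11   14   16   18   21   23   25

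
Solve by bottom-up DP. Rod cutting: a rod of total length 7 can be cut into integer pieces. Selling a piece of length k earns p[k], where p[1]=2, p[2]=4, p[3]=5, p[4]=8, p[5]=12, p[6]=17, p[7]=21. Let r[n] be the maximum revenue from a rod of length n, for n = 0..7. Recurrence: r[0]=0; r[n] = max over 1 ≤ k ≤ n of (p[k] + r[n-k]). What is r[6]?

17

   n    0    1    2    3    4    5    6    7
r[n]    0    2    4    6    8   12   17   21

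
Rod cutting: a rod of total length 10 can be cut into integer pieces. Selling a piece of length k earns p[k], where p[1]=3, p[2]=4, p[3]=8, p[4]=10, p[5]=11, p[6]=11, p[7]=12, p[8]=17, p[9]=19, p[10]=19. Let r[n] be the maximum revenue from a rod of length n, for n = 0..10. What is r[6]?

18

   n    0    1    2    3    4    5    6    7    8    9   10
r[n]    0    3    6    9   12   15   18   21   24   27   30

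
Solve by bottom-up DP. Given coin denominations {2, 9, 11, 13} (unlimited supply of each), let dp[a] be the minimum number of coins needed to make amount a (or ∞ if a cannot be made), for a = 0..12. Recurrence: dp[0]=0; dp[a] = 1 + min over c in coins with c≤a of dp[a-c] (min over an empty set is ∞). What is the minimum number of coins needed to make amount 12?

6

 a  0  1  2  3  4  5  6  7  8  9 10 11 12
dp  0  -  1  -  2  -  3  -  4  1  5  1  6
(- denotes ∞ / unreachable)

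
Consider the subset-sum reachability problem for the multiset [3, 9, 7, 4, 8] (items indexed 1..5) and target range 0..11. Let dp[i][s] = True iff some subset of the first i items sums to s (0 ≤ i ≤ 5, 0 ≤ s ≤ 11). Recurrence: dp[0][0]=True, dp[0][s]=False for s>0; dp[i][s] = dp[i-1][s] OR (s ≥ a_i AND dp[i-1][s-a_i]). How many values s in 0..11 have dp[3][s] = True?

i\s   0   1   2   3   4   5   6   7   8   9  10  11
  0   T   F   F   F   F   F   F   F   F   F   F   F
  1   T   F   F   T   F   F   F   F   F   F   F   F
  2   T   F   F   T   F   F   F   F   F   T   F   F
  3   T   F   F   T   F   F   F   T   F   T   T   F
  4   T   F   F   T   T   F   F   T   F   T   T   T
  5   T   F   F   T   T   F   F   T   T   T   T   T

5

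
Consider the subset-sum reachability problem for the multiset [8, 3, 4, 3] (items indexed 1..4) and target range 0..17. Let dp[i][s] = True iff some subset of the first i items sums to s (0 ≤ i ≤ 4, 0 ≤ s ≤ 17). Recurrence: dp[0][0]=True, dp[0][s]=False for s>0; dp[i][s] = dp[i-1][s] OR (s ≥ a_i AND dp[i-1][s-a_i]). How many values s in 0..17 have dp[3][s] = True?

i\s   0   1   2   3   4   5   6   7   8   9  10  11  12  13  14  15  16  17
  0   T   F   F   F   F   F   F   F   F   F   F   F   F   F   F   F   F   F
  1   T   F   F   F   F   F   F   F   T   F   F   F   F   F   F   F   F   F
  2   T   F   F   T   F   F   F   F   T   F   F   T   F   F   F   F   F   F
  3   T   F   F   T   T   F   F   T   T   F   F   T   T   F   F   T   F   F
  4   T   F   F   T   T   F   T   T   T   F   T   T   T   F   T   T   F   F

8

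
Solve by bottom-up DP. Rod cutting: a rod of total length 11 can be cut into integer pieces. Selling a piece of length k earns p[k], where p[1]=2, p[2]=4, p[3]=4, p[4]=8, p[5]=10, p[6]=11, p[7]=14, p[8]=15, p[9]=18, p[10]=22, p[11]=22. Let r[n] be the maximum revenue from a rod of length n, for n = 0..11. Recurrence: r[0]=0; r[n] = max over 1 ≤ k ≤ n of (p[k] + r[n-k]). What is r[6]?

   n    0    1    2    3    4    5    6    7    8    9   10   11
r[n]    0    2    4    6    8   10   12   14   16   18   22   24

12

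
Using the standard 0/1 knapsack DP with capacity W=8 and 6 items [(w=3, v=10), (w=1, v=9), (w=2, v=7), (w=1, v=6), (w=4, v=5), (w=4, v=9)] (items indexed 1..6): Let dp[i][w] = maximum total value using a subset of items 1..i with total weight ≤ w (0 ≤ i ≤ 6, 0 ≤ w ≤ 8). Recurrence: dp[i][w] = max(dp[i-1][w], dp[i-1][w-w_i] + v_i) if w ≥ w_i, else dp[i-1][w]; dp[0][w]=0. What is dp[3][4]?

i\w   0   1   2   3   4   5   6   7   8
  0   0   0   0   0   0   0   0   0   0
  1   0   0   0  10  10  10  10  10  10
  2   0   9   9  10  19  19  19  19  19
  3   0   9   9  16  19  19  26  26  26
  4   0   9  15  16  22  25  26  32  32
  5   0   9  15  16  22  25  26  32  32
  6   0   9  15  16  22  25  26  32  32

19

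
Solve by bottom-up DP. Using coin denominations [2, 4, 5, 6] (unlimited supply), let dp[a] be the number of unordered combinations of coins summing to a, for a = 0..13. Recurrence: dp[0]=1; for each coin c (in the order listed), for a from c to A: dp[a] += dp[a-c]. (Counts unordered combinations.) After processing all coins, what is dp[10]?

6

after  coin     0     1     2     3     4     5     6     7     8     9    10    11    12    13
          2     1     0     1     0     1     0     1     0     1     0     1     0     1     0
          4     1     0     1     0     2     0     2     0     3     0     3     0     4     0
          5     1     0     1     0     2     1     2     1     3     2     4     2     5     3
          6     1     0     1     0     2     1     3     1     4     2     6     3     8     4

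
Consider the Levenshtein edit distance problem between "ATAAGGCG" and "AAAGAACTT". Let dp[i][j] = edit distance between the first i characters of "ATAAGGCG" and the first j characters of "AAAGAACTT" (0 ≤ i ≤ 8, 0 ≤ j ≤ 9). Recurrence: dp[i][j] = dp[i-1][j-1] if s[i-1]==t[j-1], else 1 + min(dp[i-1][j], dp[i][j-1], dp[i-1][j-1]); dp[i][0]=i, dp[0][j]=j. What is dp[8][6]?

4

   ''  A  A  A  G  A  A  C  T  T
''  0  1  2  3  4  5  6  7  8  9
 A  1  0  1  2  3  4  5  6  7  8
 T  2  1  1  2  3  4  5  6  6  7
 A  3  2  1  1  2  3  4  5  6  7
 A  4  3  2  1  2  2  3  4  5  6
 G  5  4  3  2  1  2  3  4  5  6
 G  6  5  4  3  2  2  3  4  5  6
 C  7  6  5  4  3  3  3  3  4  5
 G  8  7  6  5  4  4  4  4  4  5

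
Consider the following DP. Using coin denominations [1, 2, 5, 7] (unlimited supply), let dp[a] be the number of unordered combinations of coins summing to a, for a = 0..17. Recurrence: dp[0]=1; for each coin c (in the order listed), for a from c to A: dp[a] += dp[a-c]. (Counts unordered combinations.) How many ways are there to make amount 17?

34

after  coin     0     1     2     3     4     5     6     7     8     9    10    11    12    13    14    15    16    17
          1     1     1     1     1     1     1     1     1     1     1     1     1     1     1     1     1     1     1
          2     1     1     2     2     3     3     4     4     5     5     6     6     7     7     8     8     9     9
          5     1     1     2     2     3     4     5     6     7     8    10    11    13    14    16    18    20    22
          7     1     1     2     2     3     4     5     7     8    10    12    14    17    19    23    26    30    34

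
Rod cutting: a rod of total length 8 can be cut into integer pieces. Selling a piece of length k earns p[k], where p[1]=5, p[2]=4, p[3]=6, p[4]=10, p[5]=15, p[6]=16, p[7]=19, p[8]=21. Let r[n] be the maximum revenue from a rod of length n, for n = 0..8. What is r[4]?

   n    0    1    2    3    4    5    6    7    8
r[n]    0    5   10   15   20   25   30   35   40

20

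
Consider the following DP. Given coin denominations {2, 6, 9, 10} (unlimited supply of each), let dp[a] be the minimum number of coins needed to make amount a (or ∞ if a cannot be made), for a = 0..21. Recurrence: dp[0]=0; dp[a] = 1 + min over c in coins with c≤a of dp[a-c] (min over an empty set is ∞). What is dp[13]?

3

 a  0  1  2  3  4  5  6  7  8  9 10 11 12 13 14 15 16 17 18 19 20 21
dp  0  -  1  -  2  -  1  -  2  1  1  2  2  3  3  2  2  3  2  2  2  3
(- denotes ∞ / unreachable)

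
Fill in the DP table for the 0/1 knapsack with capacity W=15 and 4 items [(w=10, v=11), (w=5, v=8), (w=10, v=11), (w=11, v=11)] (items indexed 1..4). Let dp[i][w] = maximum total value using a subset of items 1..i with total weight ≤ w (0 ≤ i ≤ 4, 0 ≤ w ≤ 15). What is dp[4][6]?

8

i\w   0   1   2   3   4   5   6   7   8   9  10  11  12  13  14  15
  0   0   0   0   0   0   0   0   0   0   0   0   0   0   0   0   0
  1   0   0   0   0   0   0   0   0   0   0  11  11  11  11  11  11
  2   0   0   0   0   0   8   8   8   8   8  11  11  11  11  11  19
  3   0   0   0   0   0   8   8   8   8   8  11  11  11  11  11  19
  4   0   0   0   0   0   8   8   8   8   8  11  11  11  11  11  19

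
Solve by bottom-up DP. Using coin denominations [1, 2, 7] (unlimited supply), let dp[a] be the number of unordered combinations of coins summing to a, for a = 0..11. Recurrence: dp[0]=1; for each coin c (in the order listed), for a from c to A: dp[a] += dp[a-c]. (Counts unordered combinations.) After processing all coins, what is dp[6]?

after  coin     0     1     2     3     4     5     6     7     8     9    10    11
          1     1     1     1     1     1     1     1     1     1     1     1     1
          2     1     1     2     2     3     3     4     4     5     5     6     6
          7     1     1     2     2     3     3     4     5     6     7     8     9

4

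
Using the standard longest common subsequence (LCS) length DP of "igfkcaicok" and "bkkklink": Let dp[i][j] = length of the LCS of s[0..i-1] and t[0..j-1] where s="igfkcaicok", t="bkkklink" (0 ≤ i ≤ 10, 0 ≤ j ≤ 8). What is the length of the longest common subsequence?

   ''  b  k  k  k  l  i  n  k
''  0  0  0  0  0  0  0  0  0
 i  0  0  0  0  0  0  1  1  1
 g  0  0  0  0  0  0  1  1  1
 f  0  0  0  0  0  0  1  1  1
 k  0  0  1  1  1  1  1  1  2
 c  0  0  1  1  1  1  1  1  2
 a  0  0  1  1  1  1  1  1  2
 i  0  0  1  1  1  1  2  2  2
 c  0  0  1  1  1  1  2  2  2
 o  0  0  1  1  1  1  2  2  2
 k  0  0  1  2  2  2  2  2  3

3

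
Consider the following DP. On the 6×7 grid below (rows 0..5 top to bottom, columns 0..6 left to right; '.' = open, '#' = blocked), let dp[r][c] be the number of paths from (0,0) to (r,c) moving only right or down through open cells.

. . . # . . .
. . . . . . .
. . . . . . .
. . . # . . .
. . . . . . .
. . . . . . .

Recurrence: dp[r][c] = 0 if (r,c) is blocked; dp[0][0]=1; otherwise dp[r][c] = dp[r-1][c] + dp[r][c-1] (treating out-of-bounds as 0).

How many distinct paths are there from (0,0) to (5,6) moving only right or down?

216

r\c   0   1   2   3   4   5   6
  0   1   1   1   0   0   0   0
  1   1   2   3   3   3   3   3
  2   1   3   6   9  12  15  18
  3   1   4  10   0  12  27  45
  4   1   5  15  15  27  54  99
  5   1   6  21  36  63 117 216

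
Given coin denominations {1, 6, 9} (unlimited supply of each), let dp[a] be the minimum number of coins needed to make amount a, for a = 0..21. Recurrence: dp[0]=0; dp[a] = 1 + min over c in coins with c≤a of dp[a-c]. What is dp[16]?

3

 a  0  1  2  3  4  5  6  7  8  9 10 11 12 13 14 15 16 17 18 19 20 21
dp  0  1  2  3  4  5  1  2  3  1  2  3  2  3  4  2  3  4  2  3  4  3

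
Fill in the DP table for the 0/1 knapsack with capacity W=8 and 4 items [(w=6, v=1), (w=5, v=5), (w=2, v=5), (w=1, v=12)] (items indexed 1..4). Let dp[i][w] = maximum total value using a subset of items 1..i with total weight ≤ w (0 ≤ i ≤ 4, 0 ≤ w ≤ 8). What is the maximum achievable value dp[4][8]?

22

i\w   0   1   2   3   4   5   6   7   8
  0   0   0   0   0   0   0   0   0   0
  1   0   0   0   0   0   0   1   1   1
  2   0   0   0   0   0   5   5   5   5
  3   0   0   5   5   5   5   5  10  10
  4   0  12  12  17  17  17  17  17  22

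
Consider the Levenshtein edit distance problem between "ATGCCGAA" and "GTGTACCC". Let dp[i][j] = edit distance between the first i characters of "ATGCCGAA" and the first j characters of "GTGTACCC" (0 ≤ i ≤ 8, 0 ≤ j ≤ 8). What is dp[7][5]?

4

   ''  G  T  G  T  A  C  C  C
''  0  1  2  3  4  5  6  7  8
 A  1  1  2  3  4  4  5  6  7
 T  2  2  1  2  3  4  5  6  7
 G  3  2  2  1  2  3  4  5  6
 C  4  3  3  2  2  3  3  4  5
 C  5  4  4  3  3  3  3  3  4
 G  6  5  5  4  4  4  4  4  4
 A  7  6  6  5  5  4  5  5  5
 A  8  7  7  6  6  5  5  6  6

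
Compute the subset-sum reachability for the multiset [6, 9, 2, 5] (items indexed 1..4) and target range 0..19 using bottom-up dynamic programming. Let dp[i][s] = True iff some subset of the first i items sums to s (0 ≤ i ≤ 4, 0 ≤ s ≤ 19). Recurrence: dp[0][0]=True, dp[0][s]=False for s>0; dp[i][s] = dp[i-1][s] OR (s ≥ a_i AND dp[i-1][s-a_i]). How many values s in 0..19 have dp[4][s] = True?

13

i\s   0   1   2   3   4   5   6   7   8   9  10  11  12  13  14  15  16  17  18  19
  0   T   F   F   F   F   F   F   F   F   F   F   F   F   F   F   F   F   F   F   F
  1   T   F   F   F   F   F   T   F   F   F   F   F   F   F   F   F   F   F   F   F
  2   T   F   F   F   F   F   T   F   F   T   F   F   F   F   F   T   F   F   F   F
  3   T   F   T   F   F   F   T   F   T   T   F   T   F   F   F   T   F   T   F   F
  4   T   F   T   F   F   T   T   T   T   T   F   T   F   T   T   T   T   T   F   F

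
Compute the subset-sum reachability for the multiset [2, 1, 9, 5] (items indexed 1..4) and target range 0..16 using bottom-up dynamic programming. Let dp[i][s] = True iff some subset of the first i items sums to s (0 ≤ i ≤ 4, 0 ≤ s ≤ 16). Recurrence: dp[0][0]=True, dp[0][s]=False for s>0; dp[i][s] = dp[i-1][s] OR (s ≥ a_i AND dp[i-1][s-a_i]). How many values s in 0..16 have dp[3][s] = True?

8

i\s   0   1   2   3   4   5   6   7   8   9  10  11  12  13  14  15  16
  0   T   F   F   F   F   F   F   F   F   F   F   F   F   F   F   F   F
  1   T   F   T   F   F   F   F   F   F   F   F   F   F   F   F   F   F
  2   T   T   T   T   F   F   F   F   F   F   F   F   F   F   F   F   F
  3   T   T   T   T   F   F   F   F   F   T   T   T   T   F   F   F   F
  4   T   T   T   T   F   T   T   T   T   T   T   T   T   F   T   T   T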